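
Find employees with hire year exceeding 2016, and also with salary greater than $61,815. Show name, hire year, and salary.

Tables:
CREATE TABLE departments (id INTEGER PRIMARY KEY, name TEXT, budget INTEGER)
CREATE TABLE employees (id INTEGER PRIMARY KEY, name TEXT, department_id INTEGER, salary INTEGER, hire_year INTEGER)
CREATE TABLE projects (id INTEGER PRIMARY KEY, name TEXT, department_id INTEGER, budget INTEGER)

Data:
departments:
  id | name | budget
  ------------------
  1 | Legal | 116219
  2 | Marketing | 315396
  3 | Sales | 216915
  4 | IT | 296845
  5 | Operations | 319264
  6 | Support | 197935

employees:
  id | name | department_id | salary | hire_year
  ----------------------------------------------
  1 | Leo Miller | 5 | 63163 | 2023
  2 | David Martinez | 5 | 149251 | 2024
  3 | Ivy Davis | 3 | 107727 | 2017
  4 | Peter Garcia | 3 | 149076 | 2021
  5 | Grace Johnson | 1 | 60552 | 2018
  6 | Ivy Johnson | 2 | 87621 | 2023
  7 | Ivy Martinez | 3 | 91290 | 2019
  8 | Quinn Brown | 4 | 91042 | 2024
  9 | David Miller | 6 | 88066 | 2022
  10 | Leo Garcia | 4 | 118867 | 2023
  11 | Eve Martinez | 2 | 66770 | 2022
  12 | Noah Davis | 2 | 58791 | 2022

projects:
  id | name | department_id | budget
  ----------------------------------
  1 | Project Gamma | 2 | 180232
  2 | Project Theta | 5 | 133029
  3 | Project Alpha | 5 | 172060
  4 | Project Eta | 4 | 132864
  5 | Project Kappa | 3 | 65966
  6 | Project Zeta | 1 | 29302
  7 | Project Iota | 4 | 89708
SELECT name, hire_year, salary FROM employees WHERE hire_year > 2016 AND salary > 61815

Execution result:
name | hire_year | salary
Leo Miller | 2023 | 63163
David Martinez | 2024 | 149251
Ivy Davis | 2017 | 107727
Peter Garcia | 2021 | 149076
Ivy Johnson | 2023 | 87621
Ivy Martinez | 2019 | 91290
Quinn Brown | 2024 | 91042
David Miller | 2022 | 88066
Leo Garcia | 2023 | 118867
Eve Martinez | 2022 | 66770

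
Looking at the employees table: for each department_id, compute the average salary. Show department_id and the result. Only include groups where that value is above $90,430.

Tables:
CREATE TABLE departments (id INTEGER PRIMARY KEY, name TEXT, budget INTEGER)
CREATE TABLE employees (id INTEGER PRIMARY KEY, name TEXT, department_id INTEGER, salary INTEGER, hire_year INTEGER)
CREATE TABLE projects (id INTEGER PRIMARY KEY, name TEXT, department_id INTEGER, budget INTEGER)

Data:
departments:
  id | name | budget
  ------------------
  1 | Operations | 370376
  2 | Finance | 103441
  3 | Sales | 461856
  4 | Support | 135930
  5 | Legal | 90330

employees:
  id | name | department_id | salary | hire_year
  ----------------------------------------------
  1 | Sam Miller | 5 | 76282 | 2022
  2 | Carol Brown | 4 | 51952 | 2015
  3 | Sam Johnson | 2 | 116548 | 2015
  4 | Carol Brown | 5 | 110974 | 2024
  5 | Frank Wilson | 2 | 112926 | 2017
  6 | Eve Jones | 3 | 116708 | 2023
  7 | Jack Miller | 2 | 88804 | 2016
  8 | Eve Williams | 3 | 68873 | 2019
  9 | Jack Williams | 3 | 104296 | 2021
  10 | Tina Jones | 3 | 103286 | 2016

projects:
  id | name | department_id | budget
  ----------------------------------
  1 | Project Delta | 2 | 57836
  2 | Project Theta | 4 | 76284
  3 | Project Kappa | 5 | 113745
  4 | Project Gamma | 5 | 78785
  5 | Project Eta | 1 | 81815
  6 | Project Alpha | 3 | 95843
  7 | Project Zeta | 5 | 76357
SELECT department_id, AVG(salary) AS avg_salary FROM employees GROUP BY department_id HAVING AVG(salary) > 90430

Execution result:
department_id | avg_salary
2 | 106092.67
3 | 98290.75
5 | 93628.00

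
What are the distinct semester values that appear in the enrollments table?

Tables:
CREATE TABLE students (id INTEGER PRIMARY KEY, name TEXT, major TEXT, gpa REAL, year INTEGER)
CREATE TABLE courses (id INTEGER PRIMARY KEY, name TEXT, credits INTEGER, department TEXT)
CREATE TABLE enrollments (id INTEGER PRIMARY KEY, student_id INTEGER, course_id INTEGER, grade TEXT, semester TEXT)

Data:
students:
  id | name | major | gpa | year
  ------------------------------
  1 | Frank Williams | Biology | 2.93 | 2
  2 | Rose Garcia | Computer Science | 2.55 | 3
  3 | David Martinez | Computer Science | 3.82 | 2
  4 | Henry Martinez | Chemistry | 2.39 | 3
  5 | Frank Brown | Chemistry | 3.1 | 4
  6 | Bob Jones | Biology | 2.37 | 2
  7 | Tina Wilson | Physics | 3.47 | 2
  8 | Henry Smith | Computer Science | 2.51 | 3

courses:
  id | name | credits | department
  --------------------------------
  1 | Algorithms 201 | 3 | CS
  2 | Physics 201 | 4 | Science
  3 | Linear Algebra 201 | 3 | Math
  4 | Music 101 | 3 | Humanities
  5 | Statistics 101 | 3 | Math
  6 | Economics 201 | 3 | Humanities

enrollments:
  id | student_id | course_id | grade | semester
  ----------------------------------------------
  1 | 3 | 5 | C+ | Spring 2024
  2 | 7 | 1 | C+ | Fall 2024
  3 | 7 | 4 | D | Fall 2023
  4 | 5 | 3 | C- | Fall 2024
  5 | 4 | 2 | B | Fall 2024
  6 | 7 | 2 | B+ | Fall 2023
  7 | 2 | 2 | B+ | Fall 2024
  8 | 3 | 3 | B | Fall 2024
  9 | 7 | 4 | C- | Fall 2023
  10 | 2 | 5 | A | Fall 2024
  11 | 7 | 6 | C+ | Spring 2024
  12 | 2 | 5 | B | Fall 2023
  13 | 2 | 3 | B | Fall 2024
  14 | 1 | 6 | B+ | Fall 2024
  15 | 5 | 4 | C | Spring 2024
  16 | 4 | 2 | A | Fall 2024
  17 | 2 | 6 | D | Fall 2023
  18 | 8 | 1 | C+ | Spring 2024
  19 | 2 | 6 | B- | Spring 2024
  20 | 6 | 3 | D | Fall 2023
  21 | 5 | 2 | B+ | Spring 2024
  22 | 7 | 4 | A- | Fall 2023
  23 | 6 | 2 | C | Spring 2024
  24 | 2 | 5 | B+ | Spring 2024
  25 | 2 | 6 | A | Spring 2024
SELECT DISTINCT semester FROM enrollments

Execution result:
semester
Spring 2024
Fall 2024
Fall 2023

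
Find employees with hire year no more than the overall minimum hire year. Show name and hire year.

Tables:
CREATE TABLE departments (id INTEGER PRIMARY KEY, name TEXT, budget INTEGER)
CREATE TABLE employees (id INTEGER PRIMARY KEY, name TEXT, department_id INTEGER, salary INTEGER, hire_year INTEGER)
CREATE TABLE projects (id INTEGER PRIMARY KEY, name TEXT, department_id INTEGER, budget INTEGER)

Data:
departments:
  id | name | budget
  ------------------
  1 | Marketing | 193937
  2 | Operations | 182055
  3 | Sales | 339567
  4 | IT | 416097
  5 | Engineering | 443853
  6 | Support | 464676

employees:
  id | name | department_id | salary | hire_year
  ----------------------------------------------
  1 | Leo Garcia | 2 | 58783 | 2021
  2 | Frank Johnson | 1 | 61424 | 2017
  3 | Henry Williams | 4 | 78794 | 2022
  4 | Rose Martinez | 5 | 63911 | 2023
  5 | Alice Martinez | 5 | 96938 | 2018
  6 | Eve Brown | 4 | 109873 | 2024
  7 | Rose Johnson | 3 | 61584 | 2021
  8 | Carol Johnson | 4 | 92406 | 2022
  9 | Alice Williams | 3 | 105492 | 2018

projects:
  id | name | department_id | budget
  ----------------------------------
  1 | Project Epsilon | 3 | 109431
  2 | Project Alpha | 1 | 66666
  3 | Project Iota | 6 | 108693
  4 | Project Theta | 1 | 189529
SELECT name, hire_year FROM employees WHERE hire_year <= (SELECT MIN(hire_year) FROM employees)

Execution result:
name | hire_year
Frank Johnson | 2017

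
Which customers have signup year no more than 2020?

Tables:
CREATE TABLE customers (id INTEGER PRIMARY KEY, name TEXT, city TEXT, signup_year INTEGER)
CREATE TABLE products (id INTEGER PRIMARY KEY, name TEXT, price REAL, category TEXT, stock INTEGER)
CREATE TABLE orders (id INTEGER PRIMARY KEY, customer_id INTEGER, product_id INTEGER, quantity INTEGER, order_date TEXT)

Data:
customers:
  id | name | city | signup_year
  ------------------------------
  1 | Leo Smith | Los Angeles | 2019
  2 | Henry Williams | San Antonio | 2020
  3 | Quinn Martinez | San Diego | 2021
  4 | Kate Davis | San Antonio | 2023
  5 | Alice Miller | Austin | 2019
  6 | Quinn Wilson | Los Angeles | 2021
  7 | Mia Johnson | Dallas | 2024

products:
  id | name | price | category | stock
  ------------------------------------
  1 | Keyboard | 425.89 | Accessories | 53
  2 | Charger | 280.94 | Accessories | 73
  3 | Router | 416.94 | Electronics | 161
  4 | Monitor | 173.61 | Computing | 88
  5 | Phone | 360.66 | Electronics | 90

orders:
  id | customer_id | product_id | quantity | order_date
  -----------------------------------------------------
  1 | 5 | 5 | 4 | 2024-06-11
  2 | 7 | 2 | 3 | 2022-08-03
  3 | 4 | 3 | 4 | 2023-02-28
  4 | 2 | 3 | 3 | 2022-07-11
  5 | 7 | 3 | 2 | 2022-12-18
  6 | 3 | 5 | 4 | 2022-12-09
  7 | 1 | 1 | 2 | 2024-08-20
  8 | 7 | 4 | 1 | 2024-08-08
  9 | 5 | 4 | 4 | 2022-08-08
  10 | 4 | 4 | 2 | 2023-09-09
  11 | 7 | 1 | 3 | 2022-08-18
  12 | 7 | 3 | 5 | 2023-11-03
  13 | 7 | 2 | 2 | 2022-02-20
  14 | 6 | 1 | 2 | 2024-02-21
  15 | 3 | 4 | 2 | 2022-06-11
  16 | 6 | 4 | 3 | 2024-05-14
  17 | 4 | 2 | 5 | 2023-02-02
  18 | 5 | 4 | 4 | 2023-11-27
SELECT name, signup_year FROM customers WHERE signup_year <= 2020

Execution result:
name | signup_year
Leo Smith | 2019
Henry Williams | 2020
Alice Miller | 2019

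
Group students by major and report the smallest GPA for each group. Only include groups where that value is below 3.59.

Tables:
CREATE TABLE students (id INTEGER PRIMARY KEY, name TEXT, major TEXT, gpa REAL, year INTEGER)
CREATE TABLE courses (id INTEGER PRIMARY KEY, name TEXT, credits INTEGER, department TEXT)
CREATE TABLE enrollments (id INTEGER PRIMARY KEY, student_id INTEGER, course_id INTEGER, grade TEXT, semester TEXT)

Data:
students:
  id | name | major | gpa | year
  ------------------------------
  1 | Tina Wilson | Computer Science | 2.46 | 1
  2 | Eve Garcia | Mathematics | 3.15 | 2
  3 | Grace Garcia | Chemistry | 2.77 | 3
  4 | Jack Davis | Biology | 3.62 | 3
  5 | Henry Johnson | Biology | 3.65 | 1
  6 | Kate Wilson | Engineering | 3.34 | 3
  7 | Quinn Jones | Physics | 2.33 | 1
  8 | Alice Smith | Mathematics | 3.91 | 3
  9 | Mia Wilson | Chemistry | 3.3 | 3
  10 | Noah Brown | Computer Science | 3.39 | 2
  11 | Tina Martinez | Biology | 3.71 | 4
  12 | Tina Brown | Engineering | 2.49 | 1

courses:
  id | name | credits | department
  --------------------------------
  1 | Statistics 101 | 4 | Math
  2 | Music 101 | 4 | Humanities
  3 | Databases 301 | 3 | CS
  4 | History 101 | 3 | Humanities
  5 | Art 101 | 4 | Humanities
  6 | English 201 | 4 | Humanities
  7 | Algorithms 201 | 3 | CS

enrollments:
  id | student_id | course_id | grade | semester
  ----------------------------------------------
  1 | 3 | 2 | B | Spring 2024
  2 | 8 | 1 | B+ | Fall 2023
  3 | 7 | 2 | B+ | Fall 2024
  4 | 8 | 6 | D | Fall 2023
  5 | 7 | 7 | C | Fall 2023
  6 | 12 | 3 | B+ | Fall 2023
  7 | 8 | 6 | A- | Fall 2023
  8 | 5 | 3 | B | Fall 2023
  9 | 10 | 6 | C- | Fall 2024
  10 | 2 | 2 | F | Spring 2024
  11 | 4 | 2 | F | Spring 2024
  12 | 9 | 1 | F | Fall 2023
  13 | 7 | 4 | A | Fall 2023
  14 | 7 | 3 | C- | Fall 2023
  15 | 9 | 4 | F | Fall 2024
SELECT major, MIN(gpa) AS min_gpa FROM students GROUP BY major HAVING MIN(gpa) < 3.59

Execution result:
major | min_gpa
Chemistry | 2.77
Computer Science | 2.46
Engineering | 2.49
Mathematics | 3.15
Physics | 2.33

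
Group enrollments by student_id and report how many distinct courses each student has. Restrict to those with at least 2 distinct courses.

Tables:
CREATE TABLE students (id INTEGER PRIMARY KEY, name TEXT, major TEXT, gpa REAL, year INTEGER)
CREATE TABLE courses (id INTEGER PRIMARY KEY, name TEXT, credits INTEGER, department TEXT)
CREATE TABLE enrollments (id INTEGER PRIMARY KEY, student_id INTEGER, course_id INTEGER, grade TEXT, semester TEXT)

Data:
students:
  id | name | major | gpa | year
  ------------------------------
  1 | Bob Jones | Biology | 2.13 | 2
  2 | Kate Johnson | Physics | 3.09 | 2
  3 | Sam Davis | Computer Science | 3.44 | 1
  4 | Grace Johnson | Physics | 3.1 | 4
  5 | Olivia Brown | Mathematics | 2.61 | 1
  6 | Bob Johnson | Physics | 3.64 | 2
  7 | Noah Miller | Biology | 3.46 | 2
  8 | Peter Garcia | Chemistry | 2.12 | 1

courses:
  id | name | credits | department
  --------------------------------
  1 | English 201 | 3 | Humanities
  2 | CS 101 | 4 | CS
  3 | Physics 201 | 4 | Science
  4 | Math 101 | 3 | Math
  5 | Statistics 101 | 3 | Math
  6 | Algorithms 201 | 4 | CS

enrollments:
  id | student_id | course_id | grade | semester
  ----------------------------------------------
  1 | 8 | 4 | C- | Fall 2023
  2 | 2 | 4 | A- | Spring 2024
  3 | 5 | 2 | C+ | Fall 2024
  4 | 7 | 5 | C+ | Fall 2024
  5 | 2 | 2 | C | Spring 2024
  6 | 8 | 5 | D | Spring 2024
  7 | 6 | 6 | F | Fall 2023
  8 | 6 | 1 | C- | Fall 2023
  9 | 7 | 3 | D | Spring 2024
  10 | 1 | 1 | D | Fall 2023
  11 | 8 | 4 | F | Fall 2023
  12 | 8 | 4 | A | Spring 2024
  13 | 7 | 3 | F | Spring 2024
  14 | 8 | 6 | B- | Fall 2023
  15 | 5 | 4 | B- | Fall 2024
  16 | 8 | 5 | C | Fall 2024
SELECT student_id, COUNT(DISTINCT course_id) AS distinct_course_count FROM enrollments GROUP BY student_id HAVING COUNT(DISTINCT course_id) >= 2

Execution result:
student_id | distinct_course_count
2 | 2
5 | 2
6 | 2
7 | 2
8 | 3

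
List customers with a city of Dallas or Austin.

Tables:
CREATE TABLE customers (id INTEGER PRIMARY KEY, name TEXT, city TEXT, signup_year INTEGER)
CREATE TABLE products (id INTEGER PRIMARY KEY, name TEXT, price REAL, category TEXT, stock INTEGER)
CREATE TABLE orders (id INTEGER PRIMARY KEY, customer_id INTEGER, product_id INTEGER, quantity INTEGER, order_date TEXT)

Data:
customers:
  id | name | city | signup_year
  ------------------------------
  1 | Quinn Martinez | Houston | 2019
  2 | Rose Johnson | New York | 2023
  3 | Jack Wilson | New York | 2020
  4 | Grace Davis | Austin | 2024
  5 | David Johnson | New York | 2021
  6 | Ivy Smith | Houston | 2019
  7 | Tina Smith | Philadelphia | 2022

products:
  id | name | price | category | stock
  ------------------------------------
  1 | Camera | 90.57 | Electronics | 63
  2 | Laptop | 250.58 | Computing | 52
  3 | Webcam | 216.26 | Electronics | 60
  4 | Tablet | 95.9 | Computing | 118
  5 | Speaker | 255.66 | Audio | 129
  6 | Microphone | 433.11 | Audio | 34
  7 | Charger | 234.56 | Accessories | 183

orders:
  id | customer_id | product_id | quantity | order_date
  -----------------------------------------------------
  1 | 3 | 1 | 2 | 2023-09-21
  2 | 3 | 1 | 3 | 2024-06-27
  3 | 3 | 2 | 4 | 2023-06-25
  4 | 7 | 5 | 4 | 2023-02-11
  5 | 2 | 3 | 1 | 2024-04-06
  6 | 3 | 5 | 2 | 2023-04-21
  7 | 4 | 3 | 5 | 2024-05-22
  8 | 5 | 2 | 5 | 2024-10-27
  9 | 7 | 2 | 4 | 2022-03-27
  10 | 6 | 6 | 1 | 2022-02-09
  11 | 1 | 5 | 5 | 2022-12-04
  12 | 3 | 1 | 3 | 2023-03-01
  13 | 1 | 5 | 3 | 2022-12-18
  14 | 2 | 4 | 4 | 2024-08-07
SELECT name, city FROM customers WHERE city IN ('Dallas', 'Austin')

Execution result:
name | city
Grace Davis | Austin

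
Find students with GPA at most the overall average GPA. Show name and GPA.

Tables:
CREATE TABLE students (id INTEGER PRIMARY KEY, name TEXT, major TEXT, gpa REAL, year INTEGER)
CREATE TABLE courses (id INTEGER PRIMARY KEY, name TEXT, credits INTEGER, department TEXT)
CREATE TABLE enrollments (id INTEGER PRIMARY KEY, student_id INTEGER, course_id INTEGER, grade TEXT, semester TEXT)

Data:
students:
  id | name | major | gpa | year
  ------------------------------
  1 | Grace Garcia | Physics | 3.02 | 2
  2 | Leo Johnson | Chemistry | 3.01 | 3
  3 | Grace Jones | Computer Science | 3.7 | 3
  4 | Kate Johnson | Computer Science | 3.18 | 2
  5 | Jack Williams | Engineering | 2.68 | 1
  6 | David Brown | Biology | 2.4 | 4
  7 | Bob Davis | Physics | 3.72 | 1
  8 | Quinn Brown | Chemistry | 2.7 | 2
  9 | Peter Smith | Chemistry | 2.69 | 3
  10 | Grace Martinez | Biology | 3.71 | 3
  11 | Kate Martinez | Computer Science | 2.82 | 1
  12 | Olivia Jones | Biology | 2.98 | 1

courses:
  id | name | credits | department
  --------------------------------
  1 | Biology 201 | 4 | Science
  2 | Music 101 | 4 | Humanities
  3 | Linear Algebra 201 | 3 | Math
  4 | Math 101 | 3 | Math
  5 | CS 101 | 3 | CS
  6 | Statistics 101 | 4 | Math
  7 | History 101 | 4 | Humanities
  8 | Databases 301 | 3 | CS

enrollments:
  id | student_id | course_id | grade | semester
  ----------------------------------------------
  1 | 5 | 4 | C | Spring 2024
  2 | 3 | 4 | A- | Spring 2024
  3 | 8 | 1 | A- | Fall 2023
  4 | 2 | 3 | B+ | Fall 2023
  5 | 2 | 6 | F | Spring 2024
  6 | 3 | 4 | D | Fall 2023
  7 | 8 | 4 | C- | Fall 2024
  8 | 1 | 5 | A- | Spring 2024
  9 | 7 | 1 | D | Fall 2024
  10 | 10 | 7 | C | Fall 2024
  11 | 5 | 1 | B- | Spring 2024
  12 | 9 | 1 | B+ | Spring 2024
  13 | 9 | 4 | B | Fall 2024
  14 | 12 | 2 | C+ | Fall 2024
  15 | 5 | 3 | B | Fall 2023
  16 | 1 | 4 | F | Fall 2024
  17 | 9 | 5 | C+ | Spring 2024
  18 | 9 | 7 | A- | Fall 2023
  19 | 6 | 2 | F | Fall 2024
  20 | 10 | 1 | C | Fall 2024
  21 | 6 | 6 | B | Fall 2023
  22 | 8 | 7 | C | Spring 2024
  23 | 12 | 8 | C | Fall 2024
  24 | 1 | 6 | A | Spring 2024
SELECT name, gpa FROM students WHERE gpa <= (SELECT AVG(gpa) FROM students)

Execution result:
name | gpa
Grace Garcia | 3.02
Leo Johnson | 3.01
Jack Williams | 2.68
David Brown | 2.40
Quinn Brown | 2.70
Peter Smith | 2.69
Kate Martinez | 2.82
Olivia Jones | 2.98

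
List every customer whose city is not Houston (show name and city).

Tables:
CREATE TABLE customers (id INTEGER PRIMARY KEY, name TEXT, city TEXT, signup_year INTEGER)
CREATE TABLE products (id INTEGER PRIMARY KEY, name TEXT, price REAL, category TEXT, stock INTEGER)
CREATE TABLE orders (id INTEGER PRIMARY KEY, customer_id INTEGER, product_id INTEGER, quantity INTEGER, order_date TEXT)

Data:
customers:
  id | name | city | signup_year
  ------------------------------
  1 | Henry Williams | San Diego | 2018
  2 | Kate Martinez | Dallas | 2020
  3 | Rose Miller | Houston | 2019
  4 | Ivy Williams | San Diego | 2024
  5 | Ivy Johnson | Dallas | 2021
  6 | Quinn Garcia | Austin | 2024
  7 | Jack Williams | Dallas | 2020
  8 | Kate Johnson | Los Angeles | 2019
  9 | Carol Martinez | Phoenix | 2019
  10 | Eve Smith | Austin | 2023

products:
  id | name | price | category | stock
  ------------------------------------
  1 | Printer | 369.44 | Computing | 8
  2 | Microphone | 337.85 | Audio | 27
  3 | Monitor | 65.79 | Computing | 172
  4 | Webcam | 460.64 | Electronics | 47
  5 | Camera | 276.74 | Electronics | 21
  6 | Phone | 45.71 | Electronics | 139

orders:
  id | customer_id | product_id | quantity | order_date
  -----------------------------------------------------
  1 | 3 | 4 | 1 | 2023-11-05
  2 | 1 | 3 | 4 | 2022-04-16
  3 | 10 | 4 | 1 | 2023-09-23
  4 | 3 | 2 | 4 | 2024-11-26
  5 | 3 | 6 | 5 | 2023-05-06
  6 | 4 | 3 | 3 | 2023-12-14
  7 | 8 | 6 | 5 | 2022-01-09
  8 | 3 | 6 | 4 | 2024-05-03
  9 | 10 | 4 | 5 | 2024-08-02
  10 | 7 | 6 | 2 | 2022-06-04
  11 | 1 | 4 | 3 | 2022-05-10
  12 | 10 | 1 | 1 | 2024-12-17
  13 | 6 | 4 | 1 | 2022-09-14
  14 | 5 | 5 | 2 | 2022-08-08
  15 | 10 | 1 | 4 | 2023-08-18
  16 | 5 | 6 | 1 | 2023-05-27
SELECT name, city FROM customers WHERE city <> 'Houston'

Execution result:
name | city
Henry Williams | San Diego
Kate Martinez | Dallas
Ivy Williams | San Diego
Ivy Johnson | Dallas
Quinn Garcia | Austin
Jack Williams | Dallas
Kate Johnson | Los Angeles
Carol Martinez | Phoenix
Eve Smith | Austin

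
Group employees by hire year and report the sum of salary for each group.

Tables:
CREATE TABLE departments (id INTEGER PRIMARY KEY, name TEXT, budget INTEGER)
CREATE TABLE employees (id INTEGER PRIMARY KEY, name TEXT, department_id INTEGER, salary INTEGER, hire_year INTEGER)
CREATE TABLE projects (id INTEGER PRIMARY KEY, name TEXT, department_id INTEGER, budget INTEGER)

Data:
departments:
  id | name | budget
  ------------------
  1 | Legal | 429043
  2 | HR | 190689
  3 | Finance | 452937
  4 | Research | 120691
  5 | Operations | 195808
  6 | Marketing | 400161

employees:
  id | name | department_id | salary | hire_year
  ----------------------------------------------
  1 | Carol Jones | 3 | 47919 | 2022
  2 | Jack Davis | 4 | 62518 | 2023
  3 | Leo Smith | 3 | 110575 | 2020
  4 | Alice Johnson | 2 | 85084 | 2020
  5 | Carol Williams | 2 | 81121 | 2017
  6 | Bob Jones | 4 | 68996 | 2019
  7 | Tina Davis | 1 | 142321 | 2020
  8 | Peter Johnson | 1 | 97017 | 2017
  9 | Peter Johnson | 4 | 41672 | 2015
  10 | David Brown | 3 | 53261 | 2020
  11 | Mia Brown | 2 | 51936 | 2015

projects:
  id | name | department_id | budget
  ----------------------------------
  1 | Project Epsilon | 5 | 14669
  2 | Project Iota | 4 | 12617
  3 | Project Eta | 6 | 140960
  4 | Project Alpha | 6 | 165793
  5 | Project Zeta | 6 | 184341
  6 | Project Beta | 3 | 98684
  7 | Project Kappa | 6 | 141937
SELECT hire_year, SUM(salary) AS sum_salary FROM employees GROUP BY hire_year

Execution result:
hire_year | sum_salary
2015 | 93608
2017 | 178138
2019 | 68996
2020 | 391241
2022 | 47919
2023 | 62518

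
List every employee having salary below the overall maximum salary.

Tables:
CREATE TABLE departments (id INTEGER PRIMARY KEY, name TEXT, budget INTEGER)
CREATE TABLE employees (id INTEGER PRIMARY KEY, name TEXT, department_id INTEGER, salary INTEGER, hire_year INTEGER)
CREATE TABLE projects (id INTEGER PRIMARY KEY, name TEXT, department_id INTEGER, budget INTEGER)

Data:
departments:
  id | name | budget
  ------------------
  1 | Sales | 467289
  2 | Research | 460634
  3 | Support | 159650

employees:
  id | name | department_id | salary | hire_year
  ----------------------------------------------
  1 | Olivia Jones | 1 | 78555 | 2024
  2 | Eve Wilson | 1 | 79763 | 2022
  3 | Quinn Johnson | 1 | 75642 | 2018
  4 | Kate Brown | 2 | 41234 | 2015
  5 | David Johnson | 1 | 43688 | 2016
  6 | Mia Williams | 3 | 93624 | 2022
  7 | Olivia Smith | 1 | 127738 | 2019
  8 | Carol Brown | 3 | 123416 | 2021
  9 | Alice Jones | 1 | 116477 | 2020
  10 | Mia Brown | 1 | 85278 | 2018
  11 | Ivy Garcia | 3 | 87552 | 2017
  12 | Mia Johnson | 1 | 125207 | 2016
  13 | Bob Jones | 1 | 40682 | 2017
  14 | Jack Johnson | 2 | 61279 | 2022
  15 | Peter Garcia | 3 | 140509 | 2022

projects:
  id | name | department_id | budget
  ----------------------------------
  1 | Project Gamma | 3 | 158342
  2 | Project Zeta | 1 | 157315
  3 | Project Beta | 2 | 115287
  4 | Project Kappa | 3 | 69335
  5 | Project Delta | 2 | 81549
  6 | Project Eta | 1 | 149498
SELECT name, salary FROM employees WHERE salary < (SELECT MAX(salary) FROM employees)

Execution result:
name | salary
Olivia Jones | 78555
Eve Wilson | 79763
Quinn Johnson | 75642
Kate Brown | 41234
David Johnson | 43688
Mia Williams | 93624
Olivia Smith | 127738
Carol Brown | 123416
Alice Jones | 116477
Mia Brown | 85278
Ivy Garcia | 87552
Mia Johnson | 125207
Bob Jones | 40682
Jack Johnson | 61279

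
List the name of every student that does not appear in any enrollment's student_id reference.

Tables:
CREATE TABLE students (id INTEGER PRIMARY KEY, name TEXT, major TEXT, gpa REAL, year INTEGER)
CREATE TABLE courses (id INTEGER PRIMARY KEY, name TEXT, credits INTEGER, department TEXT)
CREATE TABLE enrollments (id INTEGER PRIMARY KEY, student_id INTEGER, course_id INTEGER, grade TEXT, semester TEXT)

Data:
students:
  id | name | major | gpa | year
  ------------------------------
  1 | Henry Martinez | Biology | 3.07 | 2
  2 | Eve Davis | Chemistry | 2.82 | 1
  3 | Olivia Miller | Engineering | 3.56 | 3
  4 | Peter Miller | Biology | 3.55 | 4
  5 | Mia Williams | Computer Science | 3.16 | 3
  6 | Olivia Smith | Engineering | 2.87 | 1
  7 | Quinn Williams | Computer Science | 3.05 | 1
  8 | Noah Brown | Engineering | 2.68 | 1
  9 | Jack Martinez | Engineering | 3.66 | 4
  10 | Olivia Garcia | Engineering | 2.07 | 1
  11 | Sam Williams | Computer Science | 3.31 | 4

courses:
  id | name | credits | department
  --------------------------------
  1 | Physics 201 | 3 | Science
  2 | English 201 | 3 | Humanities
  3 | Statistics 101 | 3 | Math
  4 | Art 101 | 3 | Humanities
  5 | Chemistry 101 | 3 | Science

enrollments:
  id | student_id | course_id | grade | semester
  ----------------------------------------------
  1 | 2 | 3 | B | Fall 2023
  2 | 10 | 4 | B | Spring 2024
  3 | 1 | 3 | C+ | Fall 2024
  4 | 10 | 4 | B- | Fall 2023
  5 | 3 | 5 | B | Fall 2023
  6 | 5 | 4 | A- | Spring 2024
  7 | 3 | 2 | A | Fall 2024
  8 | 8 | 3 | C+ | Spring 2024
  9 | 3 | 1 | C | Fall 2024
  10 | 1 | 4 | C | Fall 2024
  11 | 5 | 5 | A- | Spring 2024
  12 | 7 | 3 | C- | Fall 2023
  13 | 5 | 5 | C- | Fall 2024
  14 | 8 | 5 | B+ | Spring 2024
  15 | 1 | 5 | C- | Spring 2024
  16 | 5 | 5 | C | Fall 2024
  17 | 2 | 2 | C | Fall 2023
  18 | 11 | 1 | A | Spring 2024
SELECT p.name FROM students p LEFT JOIN enrollments c ON c.student_id = p.id WHERE c.id IS NULL

Execution result:
name
Peter Miller
Olivia Smith
Jack Martinez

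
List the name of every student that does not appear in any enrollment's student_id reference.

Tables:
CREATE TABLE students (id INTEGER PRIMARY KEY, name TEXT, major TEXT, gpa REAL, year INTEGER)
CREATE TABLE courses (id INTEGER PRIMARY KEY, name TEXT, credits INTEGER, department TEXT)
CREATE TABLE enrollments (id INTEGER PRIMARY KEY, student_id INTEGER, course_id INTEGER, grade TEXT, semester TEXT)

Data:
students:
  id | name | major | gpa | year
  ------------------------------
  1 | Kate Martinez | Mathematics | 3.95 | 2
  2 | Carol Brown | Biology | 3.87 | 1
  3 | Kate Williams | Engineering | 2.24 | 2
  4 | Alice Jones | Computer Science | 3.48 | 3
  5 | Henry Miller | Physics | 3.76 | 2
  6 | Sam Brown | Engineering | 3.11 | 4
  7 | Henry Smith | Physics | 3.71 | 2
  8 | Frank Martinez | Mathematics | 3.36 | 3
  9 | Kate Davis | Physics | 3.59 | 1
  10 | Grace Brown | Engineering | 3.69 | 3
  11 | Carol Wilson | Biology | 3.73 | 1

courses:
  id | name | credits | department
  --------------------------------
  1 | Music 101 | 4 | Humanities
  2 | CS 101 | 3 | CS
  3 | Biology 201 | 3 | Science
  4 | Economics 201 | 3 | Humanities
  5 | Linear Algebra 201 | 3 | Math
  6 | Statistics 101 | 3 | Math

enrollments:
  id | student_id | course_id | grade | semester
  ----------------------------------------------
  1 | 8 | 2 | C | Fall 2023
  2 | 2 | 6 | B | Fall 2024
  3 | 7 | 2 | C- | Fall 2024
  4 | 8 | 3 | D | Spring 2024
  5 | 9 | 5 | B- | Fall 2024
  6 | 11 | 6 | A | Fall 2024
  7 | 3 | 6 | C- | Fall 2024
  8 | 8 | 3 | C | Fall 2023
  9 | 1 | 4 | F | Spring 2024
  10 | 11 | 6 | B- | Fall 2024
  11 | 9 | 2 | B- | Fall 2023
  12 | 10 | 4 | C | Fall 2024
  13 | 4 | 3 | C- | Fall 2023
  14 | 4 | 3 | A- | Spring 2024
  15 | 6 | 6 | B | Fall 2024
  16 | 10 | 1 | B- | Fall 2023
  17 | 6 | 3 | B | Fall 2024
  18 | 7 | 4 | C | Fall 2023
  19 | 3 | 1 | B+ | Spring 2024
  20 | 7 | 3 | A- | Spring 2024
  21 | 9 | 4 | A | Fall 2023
SELECT p.name FROM students p LEFT JOIN enrollments c ON c.student_id = p.id WHERE c.id IS NULL

Execution result:
Henry Miller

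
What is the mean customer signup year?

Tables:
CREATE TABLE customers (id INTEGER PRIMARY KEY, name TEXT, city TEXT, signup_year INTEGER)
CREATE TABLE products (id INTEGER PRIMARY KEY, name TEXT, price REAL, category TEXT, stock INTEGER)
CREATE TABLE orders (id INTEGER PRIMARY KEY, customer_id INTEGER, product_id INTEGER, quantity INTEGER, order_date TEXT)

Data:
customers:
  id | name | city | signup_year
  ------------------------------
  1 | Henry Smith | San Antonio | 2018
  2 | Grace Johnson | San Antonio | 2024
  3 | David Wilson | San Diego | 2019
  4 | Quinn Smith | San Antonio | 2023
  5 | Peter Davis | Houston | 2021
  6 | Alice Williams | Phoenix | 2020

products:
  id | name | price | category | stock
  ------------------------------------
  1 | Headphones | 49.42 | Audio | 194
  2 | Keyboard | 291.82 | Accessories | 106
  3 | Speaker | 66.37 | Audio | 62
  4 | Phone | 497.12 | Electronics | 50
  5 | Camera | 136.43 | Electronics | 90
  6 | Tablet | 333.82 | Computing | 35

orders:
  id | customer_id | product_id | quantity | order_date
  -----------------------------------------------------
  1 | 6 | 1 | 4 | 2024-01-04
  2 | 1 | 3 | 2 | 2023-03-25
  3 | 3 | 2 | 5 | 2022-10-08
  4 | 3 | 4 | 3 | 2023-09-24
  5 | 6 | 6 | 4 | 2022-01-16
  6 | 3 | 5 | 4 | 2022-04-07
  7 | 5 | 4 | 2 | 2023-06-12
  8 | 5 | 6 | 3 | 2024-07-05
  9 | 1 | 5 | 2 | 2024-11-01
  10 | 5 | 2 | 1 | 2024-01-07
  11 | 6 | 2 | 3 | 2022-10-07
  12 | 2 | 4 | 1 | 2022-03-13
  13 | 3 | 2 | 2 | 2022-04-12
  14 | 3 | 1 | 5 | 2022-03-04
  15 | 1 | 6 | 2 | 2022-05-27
SELECT AVG(signup_year) FROM customers

Execution result:
2020.83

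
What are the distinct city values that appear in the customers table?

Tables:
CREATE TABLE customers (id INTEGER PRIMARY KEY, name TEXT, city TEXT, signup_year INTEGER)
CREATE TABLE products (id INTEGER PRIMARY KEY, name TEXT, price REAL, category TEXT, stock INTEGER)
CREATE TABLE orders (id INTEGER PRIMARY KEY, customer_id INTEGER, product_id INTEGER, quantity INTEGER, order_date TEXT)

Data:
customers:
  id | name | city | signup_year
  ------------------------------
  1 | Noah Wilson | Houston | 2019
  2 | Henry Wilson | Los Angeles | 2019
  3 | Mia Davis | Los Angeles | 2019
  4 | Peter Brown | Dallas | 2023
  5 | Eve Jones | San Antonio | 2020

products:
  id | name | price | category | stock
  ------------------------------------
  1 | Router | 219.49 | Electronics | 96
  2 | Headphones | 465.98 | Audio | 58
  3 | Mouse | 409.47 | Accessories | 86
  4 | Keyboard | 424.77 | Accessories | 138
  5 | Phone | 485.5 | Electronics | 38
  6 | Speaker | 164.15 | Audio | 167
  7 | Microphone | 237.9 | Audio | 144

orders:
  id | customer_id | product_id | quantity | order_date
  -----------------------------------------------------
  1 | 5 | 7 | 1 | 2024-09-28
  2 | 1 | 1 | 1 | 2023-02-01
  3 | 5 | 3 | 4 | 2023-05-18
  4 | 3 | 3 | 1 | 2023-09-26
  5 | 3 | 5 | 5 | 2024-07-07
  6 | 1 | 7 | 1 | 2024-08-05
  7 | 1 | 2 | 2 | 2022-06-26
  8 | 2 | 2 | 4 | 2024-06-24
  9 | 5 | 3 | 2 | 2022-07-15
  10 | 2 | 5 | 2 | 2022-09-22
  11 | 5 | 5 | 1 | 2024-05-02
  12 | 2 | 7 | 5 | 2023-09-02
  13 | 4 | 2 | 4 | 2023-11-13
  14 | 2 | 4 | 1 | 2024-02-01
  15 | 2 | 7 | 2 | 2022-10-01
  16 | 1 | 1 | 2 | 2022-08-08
SELECT DISTINCT city FROM customers

Execution result:
city
Houston
Los Angeles
Dallas
San Antonio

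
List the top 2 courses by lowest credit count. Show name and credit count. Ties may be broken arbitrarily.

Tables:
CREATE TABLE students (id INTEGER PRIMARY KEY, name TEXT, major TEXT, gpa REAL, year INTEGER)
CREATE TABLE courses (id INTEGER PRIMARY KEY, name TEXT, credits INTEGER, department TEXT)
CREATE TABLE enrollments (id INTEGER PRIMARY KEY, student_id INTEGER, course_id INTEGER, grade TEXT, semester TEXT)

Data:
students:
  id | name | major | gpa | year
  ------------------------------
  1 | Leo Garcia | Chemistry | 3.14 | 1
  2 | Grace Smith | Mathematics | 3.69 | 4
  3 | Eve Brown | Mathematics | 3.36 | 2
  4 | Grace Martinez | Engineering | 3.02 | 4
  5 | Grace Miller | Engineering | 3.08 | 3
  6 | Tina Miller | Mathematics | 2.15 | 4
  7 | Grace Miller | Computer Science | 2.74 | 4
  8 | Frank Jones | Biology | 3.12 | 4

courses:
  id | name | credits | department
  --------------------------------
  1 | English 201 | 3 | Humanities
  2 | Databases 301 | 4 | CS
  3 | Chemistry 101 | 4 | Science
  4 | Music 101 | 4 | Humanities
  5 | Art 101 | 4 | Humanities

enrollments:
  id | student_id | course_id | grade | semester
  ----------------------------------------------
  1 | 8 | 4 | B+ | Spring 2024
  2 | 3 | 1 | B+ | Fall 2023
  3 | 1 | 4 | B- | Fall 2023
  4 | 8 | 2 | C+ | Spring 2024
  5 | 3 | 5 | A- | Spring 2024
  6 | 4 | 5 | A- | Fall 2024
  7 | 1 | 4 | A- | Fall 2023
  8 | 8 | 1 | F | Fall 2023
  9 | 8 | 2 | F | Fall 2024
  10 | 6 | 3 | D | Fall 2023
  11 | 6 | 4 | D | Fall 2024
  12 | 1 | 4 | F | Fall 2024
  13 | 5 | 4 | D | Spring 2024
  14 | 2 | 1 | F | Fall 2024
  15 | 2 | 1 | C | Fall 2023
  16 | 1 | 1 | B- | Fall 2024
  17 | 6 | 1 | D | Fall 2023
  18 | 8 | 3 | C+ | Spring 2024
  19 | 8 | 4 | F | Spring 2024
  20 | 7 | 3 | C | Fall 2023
SELECT name, credits FROM courses ORDER BY credits ASC LIMIT 2

Execution result:
name | credits
English 201 | 3
Databases 301 | 4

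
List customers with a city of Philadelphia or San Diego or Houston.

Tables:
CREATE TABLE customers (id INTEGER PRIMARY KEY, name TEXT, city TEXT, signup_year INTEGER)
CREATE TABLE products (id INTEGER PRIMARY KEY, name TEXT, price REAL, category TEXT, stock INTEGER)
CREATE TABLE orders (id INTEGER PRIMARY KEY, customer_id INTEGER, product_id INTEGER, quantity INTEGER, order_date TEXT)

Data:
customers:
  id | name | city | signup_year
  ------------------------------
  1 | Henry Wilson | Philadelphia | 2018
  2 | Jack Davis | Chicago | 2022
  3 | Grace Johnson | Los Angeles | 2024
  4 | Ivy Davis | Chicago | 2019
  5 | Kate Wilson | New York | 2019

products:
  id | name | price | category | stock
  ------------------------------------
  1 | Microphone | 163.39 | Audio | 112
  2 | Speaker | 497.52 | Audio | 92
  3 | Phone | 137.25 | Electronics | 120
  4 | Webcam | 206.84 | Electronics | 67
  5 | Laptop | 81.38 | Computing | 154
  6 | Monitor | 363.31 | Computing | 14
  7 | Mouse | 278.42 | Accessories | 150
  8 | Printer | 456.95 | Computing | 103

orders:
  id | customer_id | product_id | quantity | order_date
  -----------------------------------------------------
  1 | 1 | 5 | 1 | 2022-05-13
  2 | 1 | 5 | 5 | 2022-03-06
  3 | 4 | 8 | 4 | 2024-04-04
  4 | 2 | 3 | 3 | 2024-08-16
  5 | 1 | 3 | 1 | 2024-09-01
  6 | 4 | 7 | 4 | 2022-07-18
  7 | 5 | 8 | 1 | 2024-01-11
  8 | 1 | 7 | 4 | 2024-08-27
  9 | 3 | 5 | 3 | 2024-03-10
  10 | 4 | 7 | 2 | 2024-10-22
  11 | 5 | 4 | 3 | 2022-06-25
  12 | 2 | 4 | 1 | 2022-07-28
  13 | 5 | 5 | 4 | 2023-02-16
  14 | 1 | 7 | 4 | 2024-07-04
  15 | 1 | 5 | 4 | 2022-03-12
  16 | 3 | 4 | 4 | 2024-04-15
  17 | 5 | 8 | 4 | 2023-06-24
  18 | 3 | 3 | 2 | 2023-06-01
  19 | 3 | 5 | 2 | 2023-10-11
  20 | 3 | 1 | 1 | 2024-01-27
SELECT name, city FROM customers WHERE city IN ('Philadelphia', 'San Diego', 'Houston')

Execution result:
name | city
Henry Wilson | Philadelphia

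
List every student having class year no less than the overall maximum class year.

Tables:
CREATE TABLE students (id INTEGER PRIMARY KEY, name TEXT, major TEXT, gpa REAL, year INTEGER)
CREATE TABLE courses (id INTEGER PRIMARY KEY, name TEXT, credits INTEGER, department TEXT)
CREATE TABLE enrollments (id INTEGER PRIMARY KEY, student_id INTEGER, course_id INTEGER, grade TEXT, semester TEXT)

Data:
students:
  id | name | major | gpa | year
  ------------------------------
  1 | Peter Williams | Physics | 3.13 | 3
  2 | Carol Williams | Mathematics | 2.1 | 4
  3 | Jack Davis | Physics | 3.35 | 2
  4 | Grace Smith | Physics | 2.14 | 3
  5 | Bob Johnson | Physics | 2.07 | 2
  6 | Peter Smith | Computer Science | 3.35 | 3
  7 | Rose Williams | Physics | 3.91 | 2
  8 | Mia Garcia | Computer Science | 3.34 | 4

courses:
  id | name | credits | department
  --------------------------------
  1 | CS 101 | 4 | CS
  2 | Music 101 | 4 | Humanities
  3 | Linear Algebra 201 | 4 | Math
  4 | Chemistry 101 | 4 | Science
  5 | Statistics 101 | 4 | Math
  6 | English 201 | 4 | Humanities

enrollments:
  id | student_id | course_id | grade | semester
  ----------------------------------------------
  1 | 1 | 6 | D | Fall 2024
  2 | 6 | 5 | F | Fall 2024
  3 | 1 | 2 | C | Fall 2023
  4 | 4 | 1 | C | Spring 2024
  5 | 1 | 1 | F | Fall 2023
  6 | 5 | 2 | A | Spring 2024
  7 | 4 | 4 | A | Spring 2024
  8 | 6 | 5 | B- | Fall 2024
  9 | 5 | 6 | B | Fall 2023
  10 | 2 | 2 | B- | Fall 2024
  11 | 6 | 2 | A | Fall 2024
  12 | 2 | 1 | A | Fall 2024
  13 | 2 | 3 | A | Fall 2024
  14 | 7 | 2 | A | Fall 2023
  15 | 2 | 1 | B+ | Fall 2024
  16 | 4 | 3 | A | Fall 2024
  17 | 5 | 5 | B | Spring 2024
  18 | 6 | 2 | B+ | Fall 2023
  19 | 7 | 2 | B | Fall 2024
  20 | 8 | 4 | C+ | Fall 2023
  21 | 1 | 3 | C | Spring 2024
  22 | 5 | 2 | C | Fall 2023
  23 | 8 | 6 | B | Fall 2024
SELECT name, year FROM students WHERE year >= (SELECT MAX(year) FROM students)

Execution result:
name | year
Carol Williams | 4
Mia Garcia | 4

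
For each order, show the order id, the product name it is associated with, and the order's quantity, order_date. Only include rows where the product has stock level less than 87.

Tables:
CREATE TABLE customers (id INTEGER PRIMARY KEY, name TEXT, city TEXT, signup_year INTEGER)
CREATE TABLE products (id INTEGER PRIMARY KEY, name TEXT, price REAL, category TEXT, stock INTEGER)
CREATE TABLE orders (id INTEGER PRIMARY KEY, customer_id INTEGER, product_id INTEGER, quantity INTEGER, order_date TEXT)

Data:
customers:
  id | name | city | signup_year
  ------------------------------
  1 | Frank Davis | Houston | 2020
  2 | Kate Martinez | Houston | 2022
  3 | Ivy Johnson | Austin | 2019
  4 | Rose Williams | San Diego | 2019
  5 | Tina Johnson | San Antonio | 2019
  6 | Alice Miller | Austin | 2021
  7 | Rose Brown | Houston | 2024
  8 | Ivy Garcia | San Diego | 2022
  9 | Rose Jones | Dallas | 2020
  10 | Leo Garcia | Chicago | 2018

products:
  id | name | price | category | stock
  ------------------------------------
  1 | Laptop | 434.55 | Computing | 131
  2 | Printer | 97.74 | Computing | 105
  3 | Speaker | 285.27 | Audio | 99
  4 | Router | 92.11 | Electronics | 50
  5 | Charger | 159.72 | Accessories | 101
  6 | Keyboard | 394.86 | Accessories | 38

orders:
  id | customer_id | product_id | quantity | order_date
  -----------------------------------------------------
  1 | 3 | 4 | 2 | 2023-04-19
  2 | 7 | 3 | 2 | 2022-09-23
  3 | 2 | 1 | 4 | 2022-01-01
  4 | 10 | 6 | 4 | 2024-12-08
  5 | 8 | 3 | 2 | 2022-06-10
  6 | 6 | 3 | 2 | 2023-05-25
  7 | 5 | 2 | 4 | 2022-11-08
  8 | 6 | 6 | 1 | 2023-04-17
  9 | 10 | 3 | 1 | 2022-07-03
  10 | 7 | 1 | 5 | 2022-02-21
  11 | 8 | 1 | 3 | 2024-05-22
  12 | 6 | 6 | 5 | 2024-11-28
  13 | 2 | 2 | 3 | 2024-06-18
SELECT c.id, p.name AS product, c.quantity, c.order_date FROM orders c JOIN products p ON c.product_id = p.id WHERE p.stock < 87

Execution result:
id | product | quantity | order_date
1 | Router | 2 | 2023-04-19
4 | Keyboard | 4 | 2024-12-08
8 | Keyboard | 1 | 2023-04-17
12 | Keyboard | 5 | 2024-11-28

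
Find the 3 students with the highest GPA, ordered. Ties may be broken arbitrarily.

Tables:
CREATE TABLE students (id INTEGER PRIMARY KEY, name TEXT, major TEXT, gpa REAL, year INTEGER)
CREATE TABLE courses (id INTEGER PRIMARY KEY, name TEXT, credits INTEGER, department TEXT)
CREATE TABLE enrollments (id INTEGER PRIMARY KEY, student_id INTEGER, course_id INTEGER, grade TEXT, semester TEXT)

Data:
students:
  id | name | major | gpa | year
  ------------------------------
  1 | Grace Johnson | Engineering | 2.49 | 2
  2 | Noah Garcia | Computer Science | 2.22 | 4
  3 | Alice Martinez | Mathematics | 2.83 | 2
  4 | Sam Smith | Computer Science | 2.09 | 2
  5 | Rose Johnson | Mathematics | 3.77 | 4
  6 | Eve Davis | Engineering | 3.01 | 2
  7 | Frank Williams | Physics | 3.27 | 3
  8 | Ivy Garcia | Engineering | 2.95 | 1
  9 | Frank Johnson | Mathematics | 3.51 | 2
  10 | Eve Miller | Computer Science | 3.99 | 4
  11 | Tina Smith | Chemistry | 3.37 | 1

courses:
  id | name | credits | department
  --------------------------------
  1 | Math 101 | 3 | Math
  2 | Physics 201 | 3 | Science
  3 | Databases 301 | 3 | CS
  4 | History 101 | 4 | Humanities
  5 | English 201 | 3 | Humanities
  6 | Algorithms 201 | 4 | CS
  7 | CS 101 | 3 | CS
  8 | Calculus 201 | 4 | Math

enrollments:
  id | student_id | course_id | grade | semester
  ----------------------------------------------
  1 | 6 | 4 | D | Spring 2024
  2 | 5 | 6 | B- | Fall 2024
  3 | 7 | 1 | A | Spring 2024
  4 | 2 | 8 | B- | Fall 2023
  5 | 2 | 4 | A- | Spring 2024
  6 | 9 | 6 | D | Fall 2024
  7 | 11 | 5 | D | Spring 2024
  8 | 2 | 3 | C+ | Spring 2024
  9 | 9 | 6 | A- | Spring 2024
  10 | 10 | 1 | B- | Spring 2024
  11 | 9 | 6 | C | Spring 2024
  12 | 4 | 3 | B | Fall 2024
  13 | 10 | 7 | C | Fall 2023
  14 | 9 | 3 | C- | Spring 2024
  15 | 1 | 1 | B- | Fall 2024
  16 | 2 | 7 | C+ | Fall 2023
SELECT name, gpa FROM students ORDER BY gpa DESC LIMIT 3

Execution result:
name | gpa
Eve Miller | 3.99
Rose Johnson | 3.77
Frank Johnson | 3.51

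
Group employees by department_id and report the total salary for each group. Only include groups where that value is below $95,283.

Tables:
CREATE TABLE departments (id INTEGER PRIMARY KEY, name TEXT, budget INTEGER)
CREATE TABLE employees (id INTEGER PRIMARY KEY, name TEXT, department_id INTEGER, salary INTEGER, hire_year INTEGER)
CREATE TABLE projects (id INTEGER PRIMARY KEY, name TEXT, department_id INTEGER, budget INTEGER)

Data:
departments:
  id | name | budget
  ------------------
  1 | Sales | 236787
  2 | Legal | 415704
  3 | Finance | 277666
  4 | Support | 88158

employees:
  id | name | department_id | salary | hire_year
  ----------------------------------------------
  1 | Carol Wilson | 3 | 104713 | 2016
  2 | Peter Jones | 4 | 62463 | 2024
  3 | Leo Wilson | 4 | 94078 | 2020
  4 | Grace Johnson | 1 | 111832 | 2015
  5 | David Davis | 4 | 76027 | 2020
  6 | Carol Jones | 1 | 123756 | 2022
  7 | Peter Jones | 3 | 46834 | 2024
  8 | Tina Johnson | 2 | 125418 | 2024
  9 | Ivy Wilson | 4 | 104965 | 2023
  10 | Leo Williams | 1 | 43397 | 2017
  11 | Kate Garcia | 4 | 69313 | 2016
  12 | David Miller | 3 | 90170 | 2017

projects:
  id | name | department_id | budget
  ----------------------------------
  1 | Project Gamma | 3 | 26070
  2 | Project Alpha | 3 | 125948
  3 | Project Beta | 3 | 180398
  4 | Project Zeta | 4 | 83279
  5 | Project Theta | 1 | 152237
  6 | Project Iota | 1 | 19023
SELECT department_id, SUM(salary) AS sum_salary FROM employees GROUP BY department_id HAVING SUM(salary) < 95283

Execution result:
(no rows)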